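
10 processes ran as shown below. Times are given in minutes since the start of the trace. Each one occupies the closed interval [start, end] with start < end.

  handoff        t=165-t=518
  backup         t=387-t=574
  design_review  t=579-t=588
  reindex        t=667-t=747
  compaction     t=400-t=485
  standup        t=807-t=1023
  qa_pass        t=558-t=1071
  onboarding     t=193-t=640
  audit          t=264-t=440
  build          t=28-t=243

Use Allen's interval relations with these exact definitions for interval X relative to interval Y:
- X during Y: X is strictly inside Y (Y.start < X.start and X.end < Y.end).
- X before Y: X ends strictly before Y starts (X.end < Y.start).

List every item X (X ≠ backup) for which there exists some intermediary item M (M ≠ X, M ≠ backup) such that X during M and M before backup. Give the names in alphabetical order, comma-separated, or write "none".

none

Target backup = [t=387, t=574].
Intermediaries M with M before backup: build.
Via build — items with X during build: none.
Union: none.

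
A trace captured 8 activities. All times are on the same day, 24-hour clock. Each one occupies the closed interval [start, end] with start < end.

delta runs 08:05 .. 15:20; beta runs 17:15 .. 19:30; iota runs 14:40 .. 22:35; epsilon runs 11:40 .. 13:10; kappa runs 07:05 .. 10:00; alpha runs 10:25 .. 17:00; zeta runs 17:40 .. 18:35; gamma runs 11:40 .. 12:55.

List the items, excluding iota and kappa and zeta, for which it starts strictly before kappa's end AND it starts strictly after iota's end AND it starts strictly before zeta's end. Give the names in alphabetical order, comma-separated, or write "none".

Conditions: its start is strictly before kappa's end (X.start < 10:00) AND its start is strictly after iota's end (X.start > 22:35) AND its start is strictly before zeta's end (X.start < 18:35).
alpha: start 10:25 < 10:00? ✗; start 10:25 > 22:35? ✗; start 10:25 < 18:35? ✓ → no.
beta: start 17:15 < 10:00? ✗; start 17:15 > 22:35? ✗; start 17:15 < 18:35? ✓ → no.
delta: start 08:05 < 10:00? ✓; start 08:05 > 22:35? ✗; start 08:05 < 18:35? ✓ → no.
epsilon: start 11:40 < 10:00? ✗; start 11:40 > 22:35? ✗; start 11:40 < 18:35? ✓ → no.
gamma: start 11:40 < 10:00? ✗; start 11:40 > 22:35? ✗; start 11:40 < 18:35? ✓ → no.
Result: none.

none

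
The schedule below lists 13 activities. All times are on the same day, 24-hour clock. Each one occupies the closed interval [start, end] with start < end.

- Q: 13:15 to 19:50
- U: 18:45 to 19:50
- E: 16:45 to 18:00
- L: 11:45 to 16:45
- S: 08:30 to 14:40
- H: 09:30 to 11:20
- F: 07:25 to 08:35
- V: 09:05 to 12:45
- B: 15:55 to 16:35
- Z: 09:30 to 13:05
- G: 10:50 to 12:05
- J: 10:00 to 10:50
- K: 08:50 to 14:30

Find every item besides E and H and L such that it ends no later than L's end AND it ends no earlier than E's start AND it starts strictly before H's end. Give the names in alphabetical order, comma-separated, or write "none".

Conditions: its end is no later than L's end (X.end <= 16:45) AND its end is no earlier than E's start (X.end >= 16:45) AND its start is strictly before H's end (X.start < 11:20).
B: end 16:35 <= 16:45? ✓; end 16:35 >= 16:45? ✗; start 15:55 < 11:20? ✗ → no.
F: end 08:35 <= 16:45? ✓; end 08:35 >= 16:45? ✗; start 07:25 < 11:20? ✓ → no.
G: end 12:05 <= 16:45? ✓; end 12:05 >= 16:45? ✗; start 10:50 < 11:20? ✓ → no.
J: end 10:50 <= 16:45? ✓; end 10:50 >= 16:45? ✗; start 10:00 < 11:20? ✓ → no.
K: end 14:30 <= 16:45? ✓; end 14:30 >= 16:45? ✗; start 08:50 < 11:20? ✓ → no.
Q: end 19:50 <= 16:45? ✗; end 19:50 >= 16:45? ✓; start 13:15 < 11:20? ✗ → no.
S: end 14:40 <= 16:45? ✓; end 14:40 >= 16:45? ✗; start 08:30 < 11:20? ✓ → no.
U: end 19:50 <= 16:45? ✗; end 19:50 >= 16:45? ✓; start 18:45 < 11:20? ✗ → no.
V: end 12:45 <= 16:45? ✓; end 12:45 >= 16:45? ✗; start 09:05 < 11:20? ✓ → no.
Z: end 13:05 <= 16:45? ✓; end 13:05 >= 16:45? ✗; start 09:30 < 11:20? ✓ → no.
Result: none.

none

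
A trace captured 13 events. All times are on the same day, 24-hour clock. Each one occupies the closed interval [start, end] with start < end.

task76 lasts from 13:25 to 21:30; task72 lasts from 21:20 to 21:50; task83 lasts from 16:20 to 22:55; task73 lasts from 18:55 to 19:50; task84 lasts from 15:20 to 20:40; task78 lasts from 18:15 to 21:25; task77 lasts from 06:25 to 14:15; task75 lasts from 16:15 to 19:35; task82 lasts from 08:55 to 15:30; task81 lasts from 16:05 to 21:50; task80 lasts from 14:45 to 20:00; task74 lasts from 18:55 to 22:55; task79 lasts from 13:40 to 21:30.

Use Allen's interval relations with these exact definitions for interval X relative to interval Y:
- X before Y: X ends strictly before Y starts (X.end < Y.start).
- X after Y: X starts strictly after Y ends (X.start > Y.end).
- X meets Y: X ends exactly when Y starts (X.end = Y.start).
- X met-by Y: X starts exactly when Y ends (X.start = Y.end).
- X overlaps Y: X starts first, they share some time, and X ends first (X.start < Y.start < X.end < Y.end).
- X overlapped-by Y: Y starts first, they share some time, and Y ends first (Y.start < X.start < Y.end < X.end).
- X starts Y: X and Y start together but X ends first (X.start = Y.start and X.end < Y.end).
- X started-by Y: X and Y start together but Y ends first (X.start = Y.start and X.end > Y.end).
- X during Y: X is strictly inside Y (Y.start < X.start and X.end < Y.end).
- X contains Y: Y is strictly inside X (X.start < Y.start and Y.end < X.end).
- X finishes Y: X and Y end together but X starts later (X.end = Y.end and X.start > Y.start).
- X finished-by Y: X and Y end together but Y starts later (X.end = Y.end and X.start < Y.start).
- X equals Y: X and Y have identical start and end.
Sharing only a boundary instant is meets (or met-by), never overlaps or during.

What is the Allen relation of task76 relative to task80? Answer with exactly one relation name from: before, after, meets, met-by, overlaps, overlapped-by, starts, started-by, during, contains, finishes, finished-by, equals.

contains

task76 = [13:25, 21:30]; task80 = [14:45, 20:00].
Compare endpoints: task76.start < task80.start, task76.start < task80.end, task76.end > task80.start, task76.end > task80.end.
That pattern is 'contains'.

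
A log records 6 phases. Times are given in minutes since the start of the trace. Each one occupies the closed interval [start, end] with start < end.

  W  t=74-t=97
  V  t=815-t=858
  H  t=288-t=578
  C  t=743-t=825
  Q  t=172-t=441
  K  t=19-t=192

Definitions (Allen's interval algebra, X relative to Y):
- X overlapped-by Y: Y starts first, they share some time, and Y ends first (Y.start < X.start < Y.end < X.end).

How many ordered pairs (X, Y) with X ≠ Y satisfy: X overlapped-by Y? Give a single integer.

3

Checking all 30 ordered pairs for relation 'overlapped-by'; matching pairs in alphabetical order:
(H, Q): H overlapped-by Q ✓
(Q, K): Q overlapped-by K ✓
(V, C): V overlapped-by C ✓
Count: 3.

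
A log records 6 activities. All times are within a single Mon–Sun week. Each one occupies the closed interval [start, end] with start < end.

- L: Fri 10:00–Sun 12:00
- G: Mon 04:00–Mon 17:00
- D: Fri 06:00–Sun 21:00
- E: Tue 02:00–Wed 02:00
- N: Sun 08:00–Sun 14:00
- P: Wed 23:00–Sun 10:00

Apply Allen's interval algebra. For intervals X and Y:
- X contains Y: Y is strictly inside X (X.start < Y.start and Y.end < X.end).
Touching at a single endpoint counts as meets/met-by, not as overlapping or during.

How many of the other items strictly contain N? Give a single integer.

Target N = [Sun 08:00, Sun 14:00].
D [Fri 06:00, Sun 21:00] → contains → counts.
E [Tue 02:00, Wed 02:00] → before → no.
G [Mon 04:00, Mon 17:00] → before → no.
L [Fri 10:00, Sun 12:00] → overlaps → no.
P [Wed 23:00, Sun 10:00] → overlaps → no.
Total: 1.

1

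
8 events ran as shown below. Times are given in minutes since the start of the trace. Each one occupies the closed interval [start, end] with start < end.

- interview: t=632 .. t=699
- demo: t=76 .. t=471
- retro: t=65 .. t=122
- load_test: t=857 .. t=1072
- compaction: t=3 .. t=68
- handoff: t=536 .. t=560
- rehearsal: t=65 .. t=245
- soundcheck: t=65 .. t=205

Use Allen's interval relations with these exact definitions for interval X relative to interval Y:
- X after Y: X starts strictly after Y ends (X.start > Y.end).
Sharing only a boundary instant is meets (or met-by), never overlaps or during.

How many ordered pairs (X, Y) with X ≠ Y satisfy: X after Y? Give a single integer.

Checking all 56 ordered pairs for relation 'after'; matching pairs in alphabetical order:
(demo, compaction): demo after compaction ✓
(handoff, compaction): handoff after compaction ✓
(handoff, demo): handoff after demo ✓
(handoff, rehearsal): handoff after rehearsal ✓
(handoff, retro): handoff after retro ✓
(handoff, soundcheck): handoff after soundcheck ✓
(interview, compaction): interview after compaction ✓
(interview, demo): interview after demo ✓
(interview, handoff): interview after handoff ✓
(interview, rehearsal): interview after rehearsal ✓
(interview, retro): interview after retro ✓
(interview, soundcheck): interview after soundcheck ✓
(load_test, compaction): load_test after compaction ✓
(load_test, demo): load_test after demo ✓
(load_test, handoff): load_test after handoff ✓
(load_test, interview): load_test after interview ✓
(load_test, rehearsal): load_test after rehearsal ✓
(load_test, retro): load_test after retro ✓
(load_test, soundcheck): load_test after soundcheck ✓
Count: 19.

19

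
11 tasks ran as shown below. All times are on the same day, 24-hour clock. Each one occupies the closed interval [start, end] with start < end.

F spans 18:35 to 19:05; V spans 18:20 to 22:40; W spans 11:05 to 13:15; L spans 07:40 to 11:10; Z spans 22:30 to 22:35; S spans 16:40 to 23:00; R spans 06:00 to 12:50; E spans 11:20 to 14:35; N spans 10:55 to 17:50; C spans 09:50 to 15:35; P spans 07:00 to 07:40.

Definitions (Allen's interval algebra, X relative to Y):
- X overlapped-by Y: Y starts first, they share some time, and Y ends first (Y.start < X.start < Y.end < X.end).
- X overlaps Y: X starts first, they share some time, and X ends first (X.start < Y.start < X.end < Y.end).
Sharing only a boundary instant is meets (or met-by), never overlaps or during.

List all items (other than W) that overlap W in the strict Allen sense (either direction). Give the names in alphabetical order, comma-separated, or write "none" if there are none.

Target W = [11:05, 13:15].
C [09:50, 15:35] → contains → no.
E [11:20, 14:35] → overlapped-by → yes.
F [18:35, 19:05] → after → no.
L [07:40, 11:10] → overlaps → yes.
N [10:55, 17:50] → contains → no.
P [07:00, 07:40] → before → no.
R [06:00, 12:50] → overlaps → yes.
S [16:40, 23:00] → after → no.
V [18:20, 22:40] → after → no.
Z [22:30, 22:35] → after → no.
Result: E, L, R.

E, L, R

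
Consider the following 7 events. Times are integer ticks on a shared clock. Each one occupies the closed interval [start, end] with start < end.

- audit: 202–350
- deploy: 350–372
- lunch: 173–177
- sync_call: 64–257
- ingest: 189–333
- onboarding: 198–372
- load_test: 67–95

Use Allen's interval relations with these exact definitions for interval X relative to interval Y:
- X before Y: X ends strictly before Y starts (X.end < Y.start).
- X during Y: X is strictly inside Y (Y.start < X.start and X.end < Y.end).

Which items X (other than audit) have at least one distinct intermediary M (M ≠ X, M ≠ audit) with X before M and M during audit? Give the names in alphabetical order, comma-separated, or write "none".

Target audit = [202, 350].
Intermediaries M with M during audit: none.
Union: none.

none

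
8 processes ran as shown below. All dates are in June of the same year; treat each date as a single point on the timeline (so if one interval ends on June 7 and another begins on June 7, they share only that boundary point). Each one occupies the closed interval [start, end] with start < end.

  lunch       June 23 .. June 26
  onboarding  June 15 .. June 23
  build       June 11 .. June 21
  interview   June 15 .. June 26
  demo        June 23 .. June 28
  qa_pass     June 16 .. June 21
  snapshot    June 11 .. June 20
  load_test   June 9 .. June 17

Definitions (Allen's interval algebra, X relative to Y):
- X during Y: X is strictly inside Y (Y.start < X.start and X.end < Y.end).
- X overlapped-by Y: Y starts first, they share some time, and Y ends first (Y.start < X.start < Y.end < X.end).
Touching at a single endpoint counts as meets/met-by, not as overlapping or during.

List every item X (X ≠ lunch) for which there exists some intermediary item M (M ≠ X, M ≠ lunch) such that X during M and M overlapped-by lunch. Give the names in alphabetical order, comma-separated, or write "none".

Target lunch = [June 23, June 26].
Intermediaries M with M overlapped-by lunch: none.
Union: none.

none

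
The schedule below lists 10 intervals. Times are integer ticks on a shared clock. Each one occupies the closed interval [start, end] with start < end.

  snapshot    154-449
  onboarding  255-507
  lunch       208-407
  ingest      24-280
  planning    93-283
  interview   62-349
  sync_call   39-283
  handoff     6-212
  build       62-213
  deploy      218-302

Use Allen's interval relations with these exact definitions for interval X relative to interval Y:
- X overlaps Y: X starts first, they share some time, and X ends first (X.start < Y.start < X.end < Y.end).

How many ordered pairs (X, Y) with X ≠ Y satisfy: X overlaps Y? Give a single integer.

32

Checking all 90 ordered pairs for relation 'overlaps'; matching pairs in alphabetical order:
(build, lunch): build overlaps lunch ✓
(build, planning): build overlaps planning ✓
(build, snapshot): build overlaps snapshot ✓
(deploy, onboarding): deploy overlaps onboarding ✓
(handoff, build): handoff overlaps build ✓
(handoff, ingest): handoff overlaps ingest ✓
(handoff, interview): handoff overlaps interview ✓
(handoff, lunch): handoff overlaps lunch ✓
(handoff, planning): handoff overlaps planning ✓
(handoff, snapshot): handoff overlaps snapshot ✓
(handoff, sync_call): handoff overlaps sync_call ✓
(ingest, deploy): ingest overlaps deploy ✓
(ingest, interview): ingest overlaps interview ✓
(ingest, lunch): ingest overlaps lunch ✓
(ingest, onboarding): ingest overlaps onboarding ✓
(ingest, planning): ingest overlaps planning ✓
(ingest, snapshot): ingest overlaps snapshot ✓
(ingest, sync_call): ingest overlaps sync_call ✓
(interview, lunch): interview overlaps lunch ✓
(interview, onboarding): interview overlaps onboarding ✓
(interview, snapshot): interview overlaps snapshot ✓
(lunch, onboarding): lunch overlaps onboarding ✓
(planning, deploy): planning overlaps deploy ✓
(planning, lunch): planning overlaps lunch ✓
... plus 8 further pairs not listed.
Count: 32.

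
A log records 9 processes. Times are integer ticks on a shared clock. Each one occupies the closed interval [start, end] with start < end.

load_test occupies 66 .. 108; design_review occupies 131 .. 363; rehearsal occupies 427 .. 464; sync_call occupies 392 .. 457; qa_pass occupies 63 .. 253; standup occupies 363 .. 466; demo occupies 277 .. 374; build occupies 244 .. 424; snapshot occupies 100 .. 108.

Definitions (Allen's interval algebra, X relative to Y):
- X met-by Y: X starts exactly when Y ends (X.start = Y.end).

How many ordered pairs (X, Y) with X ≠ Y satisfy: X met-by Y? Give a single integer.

Checking all 72 ordered pairs for relation 'met-by'; matching pairs in alphabetical order:
(standup, design_review): standup met-by design_review ✓
Count: 1.

1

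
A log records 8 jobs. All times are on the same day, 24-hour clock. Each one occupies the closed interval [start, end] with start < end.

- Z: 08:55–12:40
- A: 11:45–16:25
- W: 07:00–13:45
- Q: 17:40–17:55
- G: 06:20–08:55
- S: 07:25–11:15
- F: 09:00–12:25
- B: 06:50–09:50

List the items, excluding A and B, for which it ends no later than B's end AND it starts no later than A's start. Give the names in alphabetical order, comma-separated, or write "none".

Conditions: its end is no later than B's end (X.end <= 09:50) AND its start is no later than A's start (X.start <= 11:45).
F: end 12:25 <= 09:50? ✗; start 09:00 <= 11:45? ✓ → no.
G: end 08:55 <= 09:50? ✓; start 06:20 <= 11:45? ✓ → yes.
Q: end 17:55 <= 09:50? ✗; start 17:40 <= 11:45? ✗ → no.
S: end 11:15 <= 09:50? ✗; start 07:25 <= 11:45? ✓ → no.
W: end 13:45 <= 09:50? ✗; start 07:00 <= 11:45? ✓ → no.
Z: end 12:40 <= 09:50? ✗; start 08:55 <= 11:45? ✓ → no.
Result: G.

G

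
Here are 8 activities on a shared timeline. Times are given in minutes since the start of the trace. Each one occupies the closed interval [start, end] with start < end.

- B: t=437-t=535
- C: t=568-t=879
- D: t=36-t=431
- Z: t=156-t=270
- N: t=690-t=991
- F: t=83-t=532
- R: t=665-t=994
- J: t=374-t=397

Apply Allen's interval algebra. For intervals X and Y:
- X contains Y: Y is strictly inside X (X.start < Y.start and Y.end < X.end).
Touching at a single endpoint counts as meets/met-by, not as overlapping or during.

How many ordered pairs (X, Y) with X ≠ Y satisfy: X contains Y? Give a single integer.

5

Checking all 56 ordered pairs for relation 'contains'; matching pairs in alphabetical order:
(D, J): D contains J ✓
(D, Z): D contains Z ✓
(F, J): F contains J ✓
(F, Z): F contains Z ✓
(R, N): R contains N ✓
Count: 5.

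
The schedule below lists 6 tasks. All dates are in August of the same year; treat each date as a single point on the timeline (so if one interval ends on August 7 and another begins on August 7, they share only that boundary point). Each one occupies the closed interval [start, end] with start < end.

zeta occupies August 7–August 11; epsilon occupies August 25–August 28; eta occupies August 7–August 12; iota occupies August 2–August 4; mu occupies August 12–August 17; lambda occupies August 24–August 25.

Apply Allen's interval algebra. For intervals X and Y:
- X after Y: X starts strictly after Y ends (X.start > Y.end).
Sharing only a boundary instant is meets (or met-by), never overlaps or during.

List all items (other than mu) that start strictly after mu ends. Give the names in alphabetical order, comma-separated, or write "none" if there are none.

Target mu = [August 12, August 17].
epsilon [August 25, August 28] → after → yes.
eta [August 7, August 12] → meets → no.
iota [August 2, August 4] → before → no.
lambda [August 24, August 25] → after → yes.
zeta [August 7, August 11] → before → no.
Result: epsilon, lambda.

epsilon, lambda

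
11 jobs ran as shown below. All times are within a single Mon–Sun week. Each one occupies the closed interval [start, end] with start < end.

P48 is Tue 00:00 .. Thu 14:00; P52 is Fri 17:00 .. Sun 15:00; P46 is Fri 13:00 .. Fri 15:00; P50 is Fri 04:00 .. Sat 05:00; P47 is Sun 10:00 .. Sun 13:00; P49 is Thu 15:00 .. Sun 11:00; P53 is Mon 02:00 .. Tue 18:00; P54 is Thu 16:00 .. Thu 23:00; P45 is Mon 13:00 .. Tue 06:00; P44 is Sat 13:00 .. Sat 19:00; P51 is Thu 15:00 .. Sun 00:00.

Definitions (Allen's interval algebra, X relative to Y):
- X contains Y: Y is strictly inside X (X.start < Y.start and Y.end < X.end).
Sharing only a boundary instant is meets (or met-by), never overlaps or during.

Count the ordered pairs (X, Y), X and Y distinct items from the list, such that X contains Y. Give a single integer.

12

Checking all 110 ordered pairs for relation 'contains'; matching pairs in alphabetical order:
(P49, P44): P49 contains P44 ✓
(P49, P46): P49 contains P46 ✓
(P49, P50): P49 contains P50 ✓
(P49, P54): P49 contains P54 ✓
(P50, P46): P50 contains P46 ✓
(P51, P44): P51 contains P44 ✓
(P51, P46): P51 contains P46 ✓
(P51, P50): P51 contains P50 ✓
(P51, P54): P51 contains P54 ✓
(P52, P44): P52 contains P44 ✓
(P52, P47): P52 contains P47 ✓
(P53, P45): P53 contains P45 ✓
Count: 12.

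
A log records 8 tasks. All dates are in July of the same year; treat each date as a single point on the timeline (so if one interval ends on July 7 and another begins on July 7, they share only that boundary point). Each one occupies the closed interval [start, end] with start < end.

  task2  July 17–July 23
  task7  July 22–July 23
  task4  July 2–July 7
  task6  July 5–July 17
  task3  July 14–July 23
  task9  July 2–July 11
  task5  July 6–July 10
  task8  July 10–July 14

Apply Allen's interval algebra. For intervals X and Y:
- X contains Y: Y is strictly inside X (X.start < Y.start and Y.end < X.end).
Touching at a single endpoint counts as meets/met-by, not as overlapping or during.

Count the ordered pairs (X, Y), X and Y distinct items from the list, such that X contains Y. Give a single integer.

3

Checking all 56 ordered pairs for relation 'contains'; matching pairs in alphabetical order:
(task6, task5): task6 contains task5 ✓
(task6, task8): task6 contains task8 ✓
(task9, task5): task9 contains task5 ✓
Count: 3.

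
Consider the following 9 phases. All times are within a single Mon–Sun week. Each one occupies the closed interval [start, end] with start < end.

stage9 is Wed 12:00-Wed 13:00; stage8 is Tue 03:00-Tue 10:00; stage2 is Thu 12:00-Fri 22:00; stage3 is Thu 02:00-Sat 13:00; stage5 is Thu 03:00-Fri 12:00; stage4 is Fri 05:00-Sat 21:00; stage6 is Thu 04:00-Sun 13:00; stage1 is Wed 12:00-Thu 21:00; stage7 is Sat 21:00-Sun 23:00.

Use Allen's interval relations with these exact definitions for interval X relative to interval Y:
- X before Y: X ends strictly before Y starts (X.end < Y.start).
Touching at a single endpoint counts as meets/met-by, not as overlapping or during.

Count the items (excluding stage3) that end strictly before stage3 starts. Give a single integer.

2

Target stage3 = [Thu 02:00, Sat 13:00].
stage1 [Wed 12:00, Thu 21:00] → overlaps → no.
stage2 [Thu 12:00, Fri 22:00] → during → no.
stage4 [Fri 05:00, Sat 21:00] → overlapped-by → no.
stage5 [Thu 03:00, Fri 12:00] → during → no.
stage6 [Thu 04:00, Sun 13:00] → overlapped-by → no.
stage7 [Sat 21:00, Sun 23:00] → after → no.
stage8 [Tue 03:00, Tue 10:00] → before → counts.
stage9 [Wed 12:00, Wed 13:00] → before → counts.
Total: 2.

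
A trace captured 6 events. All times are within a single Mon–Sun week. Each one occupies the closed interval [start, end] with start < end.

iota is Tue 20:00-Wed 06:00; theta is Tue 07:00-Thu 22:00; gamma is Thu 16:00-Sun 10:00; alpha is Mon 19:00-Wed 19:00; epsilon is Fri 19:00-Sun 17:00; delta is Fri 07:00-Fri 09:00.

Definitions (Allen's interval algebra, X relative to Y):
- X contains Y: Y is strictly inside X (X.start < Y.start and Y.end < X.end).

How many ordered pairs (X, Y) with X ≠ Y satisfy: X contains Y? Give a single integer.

3

Checking all 30 ordered pairs for relation 'contains'; matching pairs in alphabetical order:
(alpha, iota): alpha contains iota ✓
(gamma, delta): gamma contains delta ✓
(theta, iota): theta contains iota ✓
Count: 3.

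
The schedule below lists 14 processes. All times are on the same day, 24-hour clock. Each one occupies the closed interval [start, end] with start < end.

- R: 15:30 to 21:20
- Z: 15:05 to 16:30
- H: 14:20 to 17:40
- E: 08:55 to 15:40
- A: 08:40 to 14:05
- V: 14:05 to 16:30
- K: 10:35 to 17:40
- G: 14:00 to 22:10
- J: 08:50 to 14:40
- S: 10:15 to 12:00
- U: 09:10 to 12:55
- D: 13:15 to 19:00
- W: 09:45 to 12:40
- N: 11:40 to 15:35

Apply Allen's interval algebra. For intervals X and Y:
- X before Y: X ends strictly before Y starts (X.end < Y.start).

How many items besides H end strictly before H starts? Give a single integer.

4

Target H = [14:20, 17:40].
A [08:40, 14:05] → before → counts.
D [13:15, 19:00] → contains → no.
E [08:55, 15:40] → overlaps → no.
G [14:00, 22:10] → contains → no.
J [08:50, 14:40] → overlaps → no.
K [10:35, 17:40] → finished-by → no.
N [11:40, 15:35] → overlaps → no.
R [15:30, 21:20] → overlapped-by → no.
S [10:15, 12:00] → before → counts.
U [09:10, 12:55] → before → counts.
V [14:05, 16:30] → overlaps → no.
W [09:45, 12:40] → before → counts.
Z [15:05, 16:30] → during → no.
Total: 4.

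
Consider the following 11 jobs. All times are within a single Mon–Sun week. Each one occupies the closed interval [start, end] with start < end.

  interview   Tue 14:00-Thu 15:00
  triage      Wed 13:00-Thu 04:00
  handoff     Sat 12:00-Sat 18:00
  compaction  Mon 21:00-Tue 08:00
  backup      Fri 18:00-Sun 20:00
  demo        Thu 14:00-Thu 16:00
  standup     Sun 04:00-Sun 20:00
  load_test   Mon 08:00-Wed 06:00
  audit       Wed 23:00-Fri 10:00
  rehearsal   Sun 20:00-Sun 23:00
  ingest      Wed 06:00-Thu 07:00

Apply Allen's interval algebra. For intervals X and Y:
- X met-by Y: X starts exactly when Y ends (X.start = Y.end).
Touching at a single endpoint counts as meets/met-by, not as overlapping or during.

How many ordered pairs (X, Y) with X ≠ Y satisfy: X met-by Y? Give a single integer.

3

Checking all 110 ordered pairs for relation 'met-by'; matching pairs in alphabetical order:
(ingest, load_test): ingest met-by load_test ✓
(rehearsal, backup): rehearsal met-by backup ✓
(rehearsal, standup): rehearsal met-by standup ✓
Count: 3.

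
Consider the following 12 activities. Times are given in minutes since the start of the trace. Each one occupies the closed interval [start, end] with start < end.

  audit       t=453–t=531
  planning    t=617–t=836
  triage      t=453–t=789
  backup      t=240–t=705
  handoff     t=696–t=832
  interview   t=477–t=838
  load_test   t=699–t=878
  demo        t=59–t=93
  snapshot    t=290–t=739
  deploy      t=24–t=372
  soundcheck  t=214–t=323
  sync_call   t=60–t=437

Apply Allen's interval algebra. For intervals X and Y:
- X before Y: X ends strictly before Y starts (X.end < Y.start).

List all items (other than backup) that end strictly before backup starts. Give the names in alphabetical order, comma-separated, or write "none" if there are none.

Target backup = [t=240, t=705].
audit [t=453, t=531] → during → no.
demo [t=59, t=93] → before → yes.
deploy [t=24, t=372] → overlaps → no.
handoff [t=696, t=832] → overlapped-by → no.
interview [t=477, t=838] → overlapped-by → no.
load_test [t=699, t=878] → overlapped-by → no.
planning [t=617, t=836] → overlapped-by → no.
snapshot [t=290, t=739] → overlapped-by → no.
soundcheck [t=214, t=323] → overlaps → no.
sync_call [t=60, t=437] → overlaps → no.
triage [t=453, t=789] → overlapped-by → no.
Result: demo.

demo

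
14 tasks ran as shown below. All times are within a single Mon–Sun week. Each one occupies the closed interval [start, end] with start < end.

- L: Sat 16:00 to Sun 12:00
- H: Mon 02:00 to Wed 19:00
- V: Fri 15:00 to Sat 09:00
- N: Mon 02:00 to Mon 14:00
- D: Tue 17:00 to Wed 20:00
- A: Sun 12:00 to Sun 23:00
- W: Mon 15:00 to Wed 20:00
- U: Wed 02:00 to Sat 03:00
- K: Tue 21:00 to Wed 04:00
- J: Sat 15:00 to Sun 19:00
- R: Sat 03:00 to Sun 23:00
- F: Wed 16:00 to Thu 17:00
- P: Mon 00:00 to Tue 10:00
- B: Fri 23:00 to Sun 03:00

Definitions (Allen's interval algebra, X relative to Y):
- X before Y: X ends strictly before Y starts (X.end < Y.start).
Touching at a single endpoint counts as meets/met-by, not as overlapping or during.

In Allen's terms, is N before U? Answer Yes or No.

N = [Mon 02:00, Mon 14:00], U = [Wed 02:00, Sat 03:00].
Actual relation of N to U: before.
Asked whether 'before' holds → Yes.

Yes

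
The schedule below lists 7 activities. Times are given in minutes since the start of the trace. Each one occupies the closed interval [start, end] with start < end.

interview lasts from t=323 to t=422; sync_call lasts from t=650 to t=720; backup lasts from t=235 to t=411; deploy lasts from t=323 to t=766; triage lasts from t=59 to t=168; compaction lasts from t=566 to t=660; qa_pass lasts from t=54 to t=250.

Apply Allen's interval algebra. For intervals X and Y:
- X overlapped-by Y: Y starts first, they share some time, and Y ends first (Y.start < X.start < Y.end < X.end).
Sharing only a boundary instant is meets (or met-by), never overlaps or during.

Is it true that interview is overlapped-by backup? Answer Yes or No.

interview = [t=323, t=422], backup = [t=235, t=411].
Actual relation of interview to backup: overlapped-by.
Asked whether 'overlapped-by' holds → Yes.

Yes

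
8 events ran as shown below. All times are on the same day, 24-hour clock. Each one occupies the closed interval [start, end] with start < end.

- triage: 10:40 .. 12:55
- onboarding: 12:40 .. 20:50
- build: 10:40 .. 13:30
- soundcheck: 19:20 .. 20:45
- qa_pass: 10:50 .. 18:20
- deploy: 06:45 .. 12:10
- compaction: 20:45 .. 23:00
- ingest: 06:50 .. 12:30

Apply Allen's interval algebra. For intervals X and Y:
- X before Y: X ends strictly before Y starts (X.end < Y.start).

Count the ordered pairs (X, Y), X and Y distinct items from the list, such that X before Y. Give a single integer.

Checking all 56 ordered pairs for relation 'before'; matching pairs in alphabetical order:
(build, compaction): build before compaction ✓
(build, soundcheck): build before soundcheck ✓
(deploy, compaction): deploy before compaction ✓
(deploy, onboarding): deploy before onboarding ✓
(deploy, soundcheck): deploy before soundcheck ✓
(ingest, compaction): ingest before compaction ✓
(ingest, onboarding): ingest before onboarding ✓
(ingest, soundcheck): ingest before soundcheck ✓
(qa_pass, compaction): qa_pass before compaction ✓
(qa_pass, soundcheck): qa_pass before soundcheck ✓
(triage, compaction): triage before compaction ✓
(triage, soundcheck): triage before soundcheck ✓
Count: 12.

12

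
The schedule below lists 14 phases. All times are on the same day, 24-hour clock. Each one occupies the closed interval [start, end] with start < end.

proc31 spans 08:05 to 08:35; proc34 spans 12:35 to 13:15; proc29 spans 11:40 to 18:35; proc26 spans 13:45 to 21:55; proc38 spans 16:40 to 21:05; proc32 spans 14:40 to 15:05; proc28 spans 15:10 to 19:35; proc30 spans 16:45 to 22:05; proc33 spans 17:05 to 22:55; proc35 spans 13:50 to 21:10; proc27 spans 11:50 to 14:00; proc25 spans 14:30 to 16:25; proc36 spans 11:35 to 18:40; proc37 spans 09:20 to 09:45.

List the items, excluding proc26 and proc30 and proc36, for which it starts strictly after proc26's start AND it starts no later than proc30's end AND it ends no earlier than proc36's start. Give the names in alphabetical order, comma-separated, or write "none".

proc25, proc28, proc32, proc33, proc35, proc38

Conditions: its start is strictly after proc26's start (X.start > 13:45) AND its start is no later than proc30's end (X.start <= 22:05) AND its end is no earlier than proc36's start (X.end >= 11:35).
proc25: start 14:30 > 13:45? ✓; start 14:30 <= 22:05? ✓; end 16:25 >= 11:35? ✓ → yes.
proc27: start 11:50 > 13:45? ✗; start 11:50 <= 22:05? ✓; end 14:00 >= 11:35? ✓ → no.
proc28: start 15:10 > 13:45? ✓; start 15:10 <= 22:05? ✓; end 19:35 >= 11:35? ✓ → yes.
proc29: start 11:40 > 13:45? ✗; start 11:40 <= 22:05? ✓; end 18:35 >= 11:35? ✓ → no.
proc31: start 08:05 > 13:45? ✗; start 08:05 <= 22:05? ✓; end 08:35 >= 11:35? ✗ → no.
proc32: start 14:40 > 13:45? ✓; start 14:40 <= 22:05? ✓; end 15:05 >= 11:35? ✓ → yes.
proc33: start 17:05 > 13:45? ✓; start 17:05 <= 22:05? ✓; end 22:55 >= 11:35? ✓ → yes.
proc34: start 12:35 > 13:45? ✗; start 12:35 <= 22:05? ✓; end 13:15 >= 11:35? ✓ → no.
proc35: start 13:50 > 13:45? ✓; start 13:50 <= 22:05? ✓; end 21:10 >= 11:35? ✓ → yes.
proc37: start 09:20 > 13:45? ✗; start 09:20 <= 22:05? ✓; end 09:45 >= 11:35? ✗ → no.
proc38: start 16:40 > 13:45? ✓; start 16:40 <= 22:05? ✓; end 21:05 >= 11:35? ✓ → yes.
Result: proc25, proc28, proc32, proc33, proc35, proc38.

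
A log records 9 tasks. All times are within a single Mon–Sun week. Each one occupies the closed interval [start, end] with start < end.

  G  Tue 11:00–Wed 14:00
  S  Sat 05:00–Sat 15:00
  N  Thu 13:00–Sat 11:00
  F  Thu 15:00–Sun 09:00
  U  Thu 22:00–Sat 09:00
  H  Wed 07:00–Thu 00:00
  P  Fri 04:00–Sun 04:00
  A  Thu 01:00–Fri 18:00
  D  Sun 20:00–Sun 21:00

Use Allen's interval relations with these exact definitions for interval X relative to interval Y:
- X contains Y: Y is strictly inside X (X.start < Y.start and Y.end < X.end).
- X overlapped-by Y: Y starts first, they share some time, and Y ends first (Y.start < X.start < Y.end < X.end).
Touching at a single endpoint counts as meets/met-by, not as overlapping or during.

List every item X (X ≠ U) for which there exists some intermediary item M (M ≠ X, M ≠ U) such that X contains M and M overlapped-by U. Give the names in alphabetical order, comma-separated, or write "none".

F, P

Target U = [Thu 22:00, Sat 09:00].
Intermediaries M with M overlapped-by U: P, S.
Via P — items with X contains P: F.
Via S — items with X contains S: F, P.
Union: F, P.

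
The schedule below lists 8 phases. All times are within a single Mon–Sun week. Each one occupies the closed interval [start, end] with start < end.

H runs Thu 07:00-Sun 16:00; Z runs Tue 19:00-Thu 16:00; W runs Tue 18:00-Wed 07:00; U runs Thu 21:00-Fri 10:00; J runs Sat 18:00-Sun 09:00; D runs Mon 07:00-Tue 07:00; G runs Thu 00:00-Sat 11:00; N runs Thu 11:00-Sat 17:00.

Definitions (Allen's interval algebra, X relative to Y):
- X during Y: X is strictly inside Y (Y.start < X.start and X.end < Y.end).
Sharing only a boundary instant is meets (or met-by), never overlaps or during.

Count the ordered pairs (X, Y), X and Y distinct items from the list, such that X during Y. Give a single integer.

5

Checking all 56 ordered pairs for relation 'during'; matching pairs in alphabetical order:
(J, H): J during H ✓
(N, H): N during H ✓
(U, G): U during G ✓
(U, H): U during H ✓
(U, N): U during N ✓
Count: 5.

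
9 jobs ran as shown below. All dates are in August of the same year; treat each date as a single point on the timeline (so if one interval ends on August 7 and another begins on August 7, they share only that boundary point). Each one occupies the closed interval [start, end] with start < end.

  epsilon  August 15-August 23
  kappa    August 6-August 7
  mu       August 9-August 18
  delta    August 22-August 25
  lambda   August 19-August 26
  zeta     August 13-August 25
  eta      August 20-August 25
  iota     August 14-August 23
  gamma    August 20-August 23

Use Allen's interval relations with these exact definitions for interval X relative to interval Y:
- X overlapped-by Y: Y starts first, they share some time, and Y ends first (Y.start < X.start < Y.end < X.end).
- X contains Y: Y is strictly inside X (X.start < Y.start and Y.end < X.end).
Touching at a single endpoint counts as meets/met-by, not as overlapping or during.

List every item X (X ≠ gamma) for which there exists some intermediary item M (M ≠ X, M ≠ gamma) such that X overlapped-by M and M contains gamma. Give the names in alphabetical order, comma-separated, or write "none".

Target gamma = [August 20, August 23].
Intermediaries M with M contains gamma: lambda, zeta.
Via lambda — items with X overlapped-by lambda: none.
Via zeta — items with X overlapped-by zeta: lambda.
Union: lambda.

lambda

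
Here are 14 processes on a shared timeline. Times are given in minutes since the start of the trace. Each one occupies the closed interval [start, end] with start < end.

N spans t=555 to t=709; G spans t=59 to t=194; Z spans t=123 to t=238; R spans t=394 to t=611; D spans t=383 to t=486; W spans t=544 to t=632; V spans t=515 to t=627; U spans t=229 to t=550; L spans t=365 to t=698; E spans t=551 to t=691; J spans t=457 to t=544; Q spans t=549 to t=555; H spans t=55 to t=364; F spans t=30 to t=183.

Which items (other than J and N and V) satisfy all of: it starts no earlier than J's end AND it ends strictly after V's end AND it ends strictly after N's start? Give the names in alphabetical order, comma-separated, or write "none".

Conditions: its start is no earlier than J's end (X.start >= t=544) AND its end is strictly after V's end (X.end > t=627) AND its end is strictly after N's start (X.end > t=555).
D: start t=383 >= t=544? ✗; end t=486 > t=627? ✗; end t=486 > t=555? ✗ → no.
E: start t=551 >= t=544? ✓; end t=691 > t=627? ✓; end t=691 > t=555? ✓ → yes.
F: start t=30 >= t=544? ✗; end t=183 > t=627? ✗; end t=183 > t=555? ✗ → no.
G: start t=59 >= t=544? ✗; end t=194 > t=627? ✗; end t=194 > t=555? ✗ → no.
H: start t=55 >= t=544? ✗; end t=364 > t=627? ✗; end t=364 > t=555? ✗ → no.
L: start t=365 >= t=544? ✗; end t=698 > t=627? ✓; end t=698 > t=555? ✓ → no.
Q: start t=549 >= t=544? ✓; end t=555 > t=627? ✗; end t=555 > t=555? ✗ → no.
R: start t=394 >= t=544? ✗; end t=611 > t=627? ✗; end t=611 > t=555? ✓ → no.
U: start t=229 >= t=544? ✗; end t=550 > t=627? ✗; end t=550 > t=555? ✗ → no.
W: start t=544 >= t=544? ✓; end t=632 > t=627? ✓; end t=632 > t=555? ✓ → yes.
Z: start t=123 >= t=544? ✗; end t=238 > t=627? ✗; end t=238 > t=555? ✗ → no.
Result: E, W.

E, W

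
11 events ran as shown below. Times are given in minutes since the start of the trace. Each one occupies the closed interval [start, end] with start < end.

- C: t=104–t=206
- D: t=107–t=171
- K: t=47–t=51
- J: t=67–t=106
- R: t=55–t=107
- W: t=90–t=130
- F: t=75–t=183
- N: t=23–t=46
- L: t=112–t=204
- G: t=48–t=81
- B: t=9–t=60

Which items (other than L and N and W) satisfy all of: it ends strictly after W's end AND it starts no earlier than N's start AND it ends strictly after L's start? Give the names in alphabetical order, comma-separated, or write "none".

C, D, F

Conditions: its end is strictly after W's end (X.end > t=130) AND its start is no earlier than N's start (X.start >= t=23) AND its end is strictly after L's start (X.end > t=112).
B: end t=60 > t=130? ✗; start t=9 >= t=23? ✗; end t=60 > t=112? ✗ → no.
C: end t=206 > t=130? ✓; start t=104 >= t=23? ✓; end t=206 > t=112? ✓ → yes.
D: end t=171 > t=130? ✓; start t=107 >= t=23? ✓; end t=171 > t=112? ✓ → yes.
F: end t=183 > t=130? ✓; start t=75 >= t=23? ✓; end t=183 > t=112? ✓ → yes.
G: end t=81 > t=130? ✗; start t=48 >= t=23? ✓; end t=81 > t=112? ✗ → no.
J: end t=106 > t=130? ✗; start t=67 >= t=23? ✓; end t=106 > t=112? ✗ → no.
K: end t=51 > t=130? ✗; start t=47 >= t=23? ✓; end t=51 > t=112? ✗ → no.
R: end t=107 > t=130? ✗; start t=55 >= t=23? ✓; end t=107 > t=112? ✗ → no.
Result: C, D, F.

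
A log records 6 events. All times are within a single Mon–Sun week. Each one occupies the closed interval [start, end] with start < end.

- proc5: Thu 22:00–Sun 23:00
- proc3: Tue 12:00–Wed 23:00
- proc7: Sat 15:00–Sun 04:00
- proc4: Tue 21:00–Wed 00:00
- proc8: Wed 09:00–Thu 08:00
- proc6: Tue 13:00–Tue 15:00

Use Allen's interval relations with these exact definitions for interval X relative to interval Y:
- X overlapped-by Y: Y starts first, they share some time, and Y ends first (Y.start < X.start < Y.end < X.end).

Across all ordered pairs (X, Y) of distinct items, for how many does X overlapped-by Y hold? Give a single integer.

1

Checking all 30 ordered pairs for relation 'overlapped-by'; matching pairs in alphabetical order:
(proc8, proc3): proc8 overlapped-by proc3 ✓
Count: 1.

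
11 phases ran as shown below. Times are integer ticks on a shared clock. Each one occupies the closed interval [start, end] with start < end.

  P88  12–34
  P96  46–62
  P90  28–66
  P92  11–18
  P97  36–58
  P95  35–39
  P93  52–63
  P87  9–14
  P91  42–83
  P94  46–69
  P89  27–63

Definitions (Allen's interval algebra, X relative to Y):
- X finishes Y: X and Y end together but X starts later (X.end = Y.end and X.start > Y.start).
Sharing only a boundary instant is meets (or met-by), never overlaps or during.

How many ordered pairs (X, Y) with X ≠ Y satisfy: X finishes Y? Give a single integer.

Checking all 110 ordered pairs for relation 'finishes'; matching pairs in alphabetical order:
(P93, P89): P93 finishes P89 ✓
Count: 1.

1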